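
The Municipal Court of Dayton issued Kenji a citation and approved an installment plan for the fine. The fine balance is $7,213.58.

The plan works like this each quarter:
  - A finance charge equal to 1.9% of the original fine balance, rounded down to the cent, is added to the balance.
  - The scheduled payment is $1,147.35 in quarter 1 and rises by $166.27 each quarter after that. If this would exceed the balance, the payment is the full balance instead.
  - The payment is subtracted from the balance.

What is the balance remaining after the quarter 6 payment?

$0.00

Quarter 1: $7,213.58 +$137.05 interest = $7,350.63; pay $1,147.35 → $6,203.28
Quarter 2: $6,203.28 +$137.05 interest = $6,340.33; pay $1,313.62 → $5,026.71
Quarter 3: $5,026.71 +$137.05 interest = $5,163.76; pay $1,479.89 → $3,683.87
Quarter 4: $3,683.87 +$137.05 interest = $3,820.92; pay $1,646.16 → $2,174.76
Quarter 5: $2,174.76 +$137.05 interest = $2,311.81; pay $1,812.43 → $499.38
Quarter 6: $499.38 +$137.05 interest = $636.43; pay $636.43 → $0.00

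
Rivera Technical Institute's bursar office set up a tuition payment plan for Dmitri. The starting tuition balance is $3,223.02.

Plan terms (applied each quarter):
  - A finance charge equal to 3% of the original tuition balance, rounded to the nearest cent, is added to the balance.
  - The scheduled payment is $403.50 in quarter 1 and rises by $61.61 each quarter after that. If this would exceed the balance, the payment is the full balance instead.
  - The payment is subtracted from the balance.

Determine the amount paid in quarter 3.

# | Opening | Interest | Payment | End bal
1 | $3,223.02 | $96.69 | $403.50 | $2,916.21
2 | $2,916.21 | $96.69 | $465.11 | $2,547.79
3 | $2,547.79 | $96.69 | $526.72 | $2,117.76

$526.72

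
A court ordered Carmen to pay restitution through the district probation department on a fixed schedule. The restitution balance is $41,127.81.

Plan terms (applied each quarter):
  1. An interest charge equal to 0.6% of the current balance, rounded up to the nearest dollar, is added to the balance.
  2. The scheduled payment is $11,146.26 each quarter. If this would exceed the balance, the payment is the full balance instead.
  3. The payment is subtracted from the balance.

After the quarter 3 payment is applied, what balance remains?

$8,234.03

Quarter 1: opening $41,127.81; interest $247.00 → $41,374.81; payment $11,146.26; balance $30,228.55
Quarter 2: opening $30,228.55; interest $182.00 → $30,410.55; payment $11,146.26; balance $19,264.29
Quarter 3: opening $19,264.29; interest $116.00 → $19,380.29; payment $11,146.26; balance $8,234.03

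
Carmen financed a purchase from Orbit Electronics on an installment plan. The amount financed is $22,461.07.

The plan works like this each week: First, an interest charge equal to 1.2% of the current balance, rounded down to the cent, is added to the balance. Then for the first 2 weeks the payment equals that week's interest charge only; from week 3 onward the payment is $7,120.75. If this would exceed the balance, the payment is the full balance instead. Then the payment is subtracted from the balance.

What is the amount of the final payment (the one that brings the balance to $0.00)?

$1,679.68

# | Opening | Interest | Payment | End bal
1 | $22,461.07 | $269.53 | $269.53 | $22,461.07
2 | $22,461.07 | $269.53 | $269.53 | $22,461.07
3 | $22,461.07 | $269.53 | $7,120.75 | $15,609.85
4 | $15,609.85 | $187.31 | $7,120.75 | $8,676.41
5 | $8,676.41 | $104.11 | $7,120.75 | $1,659.77
6 | $1,659.77 | $19.91 | $1,679.68 | $0.00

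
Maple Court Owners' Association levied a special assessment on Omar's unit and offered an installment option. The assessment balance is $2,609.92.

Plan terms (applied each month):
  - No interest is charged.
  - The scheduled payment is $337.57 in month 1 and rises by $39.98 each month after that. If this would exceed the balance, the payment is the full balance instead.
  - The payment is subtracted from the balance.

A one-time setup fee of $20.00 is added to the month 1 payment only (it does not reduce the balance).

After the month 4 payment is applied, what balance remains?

$1,019.76

Month 1: $2,609.92 − $337.57 (+ $20.00 fee) → $2,272.35
Month 2: $2,272.35 − $377.55 → $1,894.80
Month 3: $1,894.80 − $417.53 → $1,477.27
Month 4: $1,477.27 − $457.51 → $1,019.76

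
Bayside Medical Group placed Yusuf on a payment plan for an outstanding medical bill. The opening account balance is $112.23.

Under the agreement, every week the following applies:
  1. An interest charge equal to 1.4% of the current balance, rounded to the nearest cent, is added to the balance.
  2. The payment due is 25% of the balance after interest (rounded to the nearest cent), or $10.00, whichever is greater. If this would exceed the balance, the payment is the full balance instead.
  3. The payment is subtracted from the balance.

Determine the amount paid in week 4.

Week 1: $112.23 +$1.57 interest = $113.80; pay $28.45 → $85.35
Week 2: $85.35 +$1.19 interest = $86.54; pay $21.64 → $64.90
Week 3: $64.90 +$0.91 interest = $65.81; pay $16.45 → $49.36
Week 4: $49.36 +$0.69 interest = $50.05; pay $12.51 → $37.54

$12.51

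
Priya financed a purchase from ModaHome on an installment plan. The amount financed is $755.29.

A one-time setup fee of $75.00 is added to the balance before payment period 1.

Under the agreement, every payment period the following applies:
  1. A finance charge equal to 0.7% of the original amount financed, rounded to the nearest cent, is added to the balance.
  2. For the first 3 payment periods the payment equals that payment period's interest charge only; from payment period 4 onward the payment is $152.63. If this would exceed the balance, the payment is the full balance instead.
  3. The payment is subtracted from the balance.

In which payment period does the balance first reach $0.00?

Payment period 1: $830.29 +$5.29 interest = $835.58; pay $5.29 → $830.29
Payment period 2: $830.29 +$5.29 interest = $835.58; pay $5.29 → $830.29
Payment period 3: $830.29 +$5.29 interest = $835.58; pay $5.29 → $830.29
Payment period 4: $830.29 +$5.29 interest = $835.58; pay $152.63 → $682.95
Payment period 5: $682.95 +$5.29 interest = $688.24; pay $152.63 → $535.61
Payment period 6: $535.61 +$5.29 interest = $540.90; pay $152.63 → $388.27
Payment period 7: $388.27 +$5.29 interest = $393.56; pay $152.63 → $240.93
Payment period 8: $240.93 +$5.29 interest = $246.22; pay $152.63 → $93.59
Payment period 9: $93.59 +$5.29 interest = $98.88; pay $98.88 → $0.00
Balance reaches $0.00 in payment period 9.

9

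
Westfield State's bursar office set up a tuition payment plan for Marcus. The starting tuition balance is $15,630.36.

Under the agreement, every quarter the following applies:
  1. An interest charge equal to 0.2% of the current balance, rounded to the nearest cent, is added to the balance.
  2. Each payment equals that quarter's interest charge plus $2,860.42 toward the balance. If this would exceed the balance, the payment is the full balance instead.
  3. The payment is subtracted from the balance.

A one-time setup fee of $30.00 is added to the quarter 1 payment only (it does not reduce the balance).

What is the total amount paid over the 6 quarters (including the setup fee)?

# | Opening | Interest | Payment | Fee | End bal
1 | $15,630.36 | $31.26 | $2,891.68 | $30.00 | $12,769.94
2 | $12,769.94 | $25.54 | $2,885.96 | — | $9,909.52
3 | $9,909.52 | $19.82 | $2,880.24 | — | $7,049.10
4 | $7,049.10 | $14.10 | $2,874.52 | — | $4,188.68
5 | $4,188.68 | $8.38 | $2,868.80 | — | $1,328.26
6 | $1,328.26 | $2.66 | $1,330.92 | — | $0.00
Total paid: $15,762.12

$15,762.12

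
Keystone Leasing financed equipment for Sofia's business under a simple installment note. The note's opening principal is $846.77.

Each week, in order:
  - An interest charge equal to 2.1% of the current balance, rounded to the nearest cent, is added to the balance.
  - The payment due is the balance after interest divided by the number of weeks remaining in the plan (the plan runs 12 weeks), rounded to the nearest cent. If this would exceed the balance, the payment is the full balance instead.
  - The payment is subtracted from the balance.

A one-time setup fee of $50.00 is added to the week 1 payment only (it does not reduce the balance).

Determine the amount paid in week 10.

Week 1: opening $846.77; interest $17.78 → $864.55; payment $72.05 (+ $50.00 fee); balance $792.50
Week 2: opening $792.50; interest $16.64 → $809.14; payment $73.56; balance $735.58
Week 3: opening $735.58; interest $15.45 → $751.03; payment $75.10; balance $675.93
Week 4: opening $675.93; interest $14.19 → $690.12; payment $76.68; balance $613.44
Week 5: opening $613.44; interest $12.88 → $626.32; payment $78.29; balance $548.03
Week 6: opening $548.03; interest $11.51 → $559.54; payment $79.93; balance $479.61
Week 7: opening $479.61; interest $10.07 → $489.68; payment $81.61; balance $408.07
Week 8: opening $408.07; interest $8.57 → $416.64; payment $83.33; balance $333.31
Week 9: opening $333.31; interest $7.00 → $340.31; payment $85.08; balance $255.23
Week 10: opening $255.23; interest $5.36 → $260.59; payment $86.86; balance $173.73

$86.86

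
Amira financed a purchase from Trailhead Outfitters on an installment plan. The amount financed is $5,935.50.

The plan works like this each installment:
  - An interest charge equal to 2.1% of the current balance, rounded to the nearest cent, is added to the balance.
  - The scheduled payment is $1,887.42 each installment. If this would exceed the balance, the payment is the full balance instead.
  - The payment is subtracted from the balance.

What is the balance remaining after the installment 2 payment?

$2,372.94

Installment 1: opening $5,935.50; interest $124.65 → $6,060.15; payment $1,887.42; balance $4,172.73
Installment 2: opening $4,172.73; interest $87.63 → $4,260.36; payment $1,887.42; balance $2,372.94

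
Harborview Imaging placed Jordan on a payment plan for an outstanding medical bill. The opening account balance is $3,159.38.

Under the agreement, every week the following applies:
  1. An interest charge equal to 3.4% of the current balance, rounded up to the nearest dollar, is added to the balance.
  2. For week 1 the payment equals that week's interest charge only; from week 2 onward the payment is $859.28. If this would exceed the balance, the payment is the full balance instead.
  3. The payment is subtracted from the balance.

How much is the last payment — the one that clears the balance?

$856.54

# | Opening | Interest | Payment | End bal
1 | $3,159.38 | $108.00 | $108.00 | $3,159.38
2 | $3,159.38 | $108.00 | $859.28 | $2,408.10
3 | $2,408.10 | $82.00 | $859.28 | $1,630.82
4 | $1,630.82 | $56.00 | $859.28 | $827.54
5 | $827.54 | $29.00 | $856.54 | $0.00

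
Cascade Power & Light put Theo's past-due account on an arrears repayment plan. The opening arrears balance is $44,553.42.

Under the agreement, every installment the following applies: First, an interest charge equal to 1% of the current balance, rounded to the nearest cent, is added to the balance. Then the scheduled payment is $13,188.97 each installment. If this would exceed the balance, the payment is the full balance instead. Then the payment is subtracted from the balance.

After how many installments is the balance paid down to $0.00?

4

# | Opening | Interest | Payment | End bal
1 | $44,553.42 | $445.53 | $13,188.97 | $31,809.98
2 | $31,809.98 | $318.10 | $13,188.97 | $18,939.11
3 | $18,939.11 | $189.39 | $13,188.97 | $5,939.53
4 | $5,939.53 | $59.40 | $5,998.93 | $0.00
Balance reaches $0.00 in installment 4.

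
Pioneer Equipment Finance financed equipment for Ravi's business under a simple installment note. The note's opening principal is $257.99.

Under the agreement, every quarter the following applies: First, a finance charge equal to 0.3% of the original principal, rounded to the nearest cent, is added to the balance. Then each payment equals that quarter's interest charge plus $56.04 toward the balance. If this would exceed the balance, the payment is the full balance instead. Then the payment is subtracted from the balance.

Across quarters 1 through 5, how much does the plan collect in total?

$261.84

Quarter 1: opening $257.99; interest $0.77 → $258.76; payment $56.81; balance $201.95
Quarter 2: opening $201.95; interest $0.77 → $202.72; payment $56.81; balance $145.91
Quarter 3: opening $145.91; interest $0.77 → $146.68; payment $56.81; balance $89.87
Quarter 4: opening $89.87; interest $0.77 → $90.64; payment $56.81; balance $33.83
Quarter 5: opening $33.83; interest $0.77 → $34.60; payment $34.60; balance $0.00
Total paid: $261.84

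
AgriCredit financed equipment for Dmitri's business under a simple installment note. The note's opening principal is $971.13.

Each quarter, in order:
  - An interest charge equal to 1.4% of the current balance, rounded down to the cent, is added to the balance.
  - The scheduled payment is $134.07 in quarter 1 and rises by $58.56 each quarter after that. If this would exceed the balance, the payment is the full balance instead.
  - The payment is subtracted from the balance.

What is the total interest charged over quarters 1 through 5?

Quarter 1: opening $971.13; interest $13.59 → $984.72; payment $134.07; balance $850.65
Quarter 2: opening $850.65; interest $11.90 → $862.55; payment $192.63; balance $669.92
Quarter 3: opening $669.92; interest $9.37 → $679.29; payment $251.19; balance $428.10
Quarter 4: opening $428.10; interest $5.99 → $434.09; payment $309.75; balance $124.34
Quarter 5: opening $124.34; interest $1.74 → $126.08; payment $126.08; balance $0.00
Total interest: $13.59 + $11.90 + $9.37 + $5.99 + $1.74 = $42.59

$42.59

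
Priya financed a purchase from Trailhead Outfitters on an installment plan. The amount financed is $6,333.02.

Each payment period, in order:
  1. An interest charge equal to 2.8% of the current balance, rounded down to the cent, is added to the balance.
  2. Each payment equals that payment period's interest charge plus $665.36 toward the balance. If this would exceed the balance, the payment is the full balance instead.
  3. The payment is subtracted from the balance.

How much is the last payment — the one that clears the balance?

Payment period 1: $6,333.02 +$177.32 interest = $6,510.34; pay $842.68 → $5,667.66
Payment period 2: $5,667.66 +$158.69 interest = $5,826.35; pay $824.05 → $5,002.30
Payment period 3: $5,002.30 +$140.06 interest = $5,142.36; pay $805.42 → $4,336.94
Payment period 4: $4,336.94 +$121.43 interest = $4,458.37; pay $786.79 → $3,671.58
Payment period 5: $3,671.58 +$102.80 interest = $3,774.38; pay $768.16 → $3,006.22
Payment period 6: $3,006.22 +$84.17 interest = $3,090.39; pay $749.53 → $2,340.86
Payment period 7: $2,340.86 +$65.54 interest = $2,406.40; pay $730.90 → $1,675.50
Payment period 8: $1,675.50 +$46.91 interest = $1,722.41; pay $712.27 → $1,010.14
Payment period 9: $1,010.14 +$28.28 interest = $1,038.42; pay $693.64 → $344.78
Payment period 10: $344.78 +$9.65 interest = $354.43; pay $354.43 → $0.00

$354.43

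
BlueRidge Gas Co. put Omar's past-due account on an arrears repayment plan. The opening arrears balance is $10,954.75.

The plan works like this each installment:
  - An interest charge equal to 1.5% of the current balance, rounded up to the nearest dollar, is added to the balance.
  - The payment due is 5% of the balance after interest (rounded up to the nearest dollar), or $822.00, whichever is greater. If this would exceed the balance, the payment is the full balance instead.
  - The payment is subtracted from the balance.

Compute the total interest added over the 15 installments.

$1,368.00

Installment 1: $10,954.75 +$165.00 interest = $11,119.75; pay $822.00 → $10,297.75
Installment 2: $10,297.75 +$155.00 interest = $10,452.75; pay $822.00 → $9,630.75
Installment 3: $9,630.75 +$145.00 interest = $9,775.75; pay $822.00 → $8,953.75
Installment 4: $8,953.75 +$135.00 interest = $9,088.75; pay $822.00 → $8,266.75
Installment 5: $8,266.75 +$125.00 interest = $8,391.75; pay $822.00 → $7,569.75
Installment 6: $7,569.75 +$114.00 interest = $7,683.75; pay $822.00 → $6,861.75
Installment 7: $6,861.75 +$103.00 interest = $6,964.75; pay $822.00 → $6,142.75
Installment 8: $6,142.75 +$93.00 interest = $6,235.75; pay $822.00 → $5,413.75
Installment 9: $5,413.75 +$82.00 interest = $5,495.75; pay $822.00 → $4,673.75
Installment 10: $4,673.75 +$71.00 interest = $4,744.75; pay $822.00 → $3,922.75
Installment 11: $3,922.75 +$59.00 interest = $3,981.75; pay $822.00 → $3,159.75
Installment 12: $3,159.75 +$48.00 interest = $3,207.75; pay $822.00 → $2,385.75
Installment 13: $2,385.75 +$36.00 interest = $2,421.75; pay $822.00 → $1,599.75
Installment 14: $1,599.75 +$24.00 interest = $1,623.75; pay $822.00 → $801.75
Installment 15: $801.75 +$13.00 interest = $814.75; pay $814.75 → $0.00
Total interest: $165.00 + $155.00 + $145.00 + $135.00 + $125.00 + $114.00 + $103.00 + $93.00 + $82.00 + $71.00 + $59.00 + $48.00 + $36.00 + $24.00 + $13.00 = $1,368.00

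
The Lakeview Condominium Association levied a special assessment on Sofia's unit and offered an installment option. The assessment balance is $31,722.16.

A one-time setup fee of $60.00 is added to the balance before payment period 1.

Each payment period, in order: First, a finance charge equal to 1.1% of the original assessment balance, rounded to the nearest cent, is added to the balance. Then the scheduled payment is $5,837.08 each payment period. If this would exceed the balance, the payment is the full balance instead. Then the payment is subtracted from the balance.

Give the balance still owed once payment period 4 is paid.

$9,829.60

Payment period 1: $31,782.16 +$348.94 interest = $32,131.10; pay $5,837.08 → $26,294.02
Payment period 2: $26,294.02 +$348.94 interest = $26,642.96; pay $5,837.08 → $20,805.88
Payment period 3: $20,805.88 +$348.94 interest = $21,154.82; pay $5,837.08 → $15,317.74
Payment period 4: $15,317.74 +$348.94 interest = $15,666.68; pay $5,837.08 → $9,829.60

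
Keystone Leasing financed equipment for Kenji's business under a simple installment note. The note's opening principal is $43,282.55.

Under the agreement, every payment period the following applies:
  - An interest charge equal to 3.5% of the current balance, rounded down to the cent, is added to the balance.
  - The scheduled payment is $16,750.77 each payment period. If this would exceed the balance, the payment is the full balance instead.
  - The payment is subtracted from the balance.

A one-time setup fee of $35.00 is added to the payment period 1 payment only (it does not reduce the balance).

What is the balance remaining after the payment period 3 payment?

Payment period 1: opening $43,282.55; interest $1,514.88 → $44,797.43; payment $16,750.77 (+ $35.00 fee); balance $28,046.66
Payment period 2: opening $28,046.66; interest $981.63 → $29,028.29; payment $16,750.77; balance $12,277.52
Payment period 3: opening $12,277.52; interest $429.71 → $12,707.23; payment $12,707.23; balance $0.00

$0.00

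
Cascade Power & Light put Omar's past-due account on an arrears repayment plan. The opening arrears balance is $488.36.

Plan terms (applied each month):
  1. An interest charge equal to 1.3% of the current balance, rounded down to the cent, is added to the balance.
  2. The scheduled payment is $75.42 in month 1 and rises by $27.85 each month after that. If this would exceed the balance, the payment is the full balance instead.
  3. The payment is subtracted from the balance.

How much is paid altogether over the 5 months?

$507.33

# | Opening | Interest | Payment | End bal
1 | $488.36 | $6.34 | $75.42 | $419.28
2 | $419.28 | $5.45 | $103.27 | $321.46
3 | $321.46 | $4.17 | $131.12 | $194.51
4 | $194.51 | $2.52 | $158.97 | $38.06
5 | $38.06 | $0.49 | $38.55 | $0.00
Total paid: $507.33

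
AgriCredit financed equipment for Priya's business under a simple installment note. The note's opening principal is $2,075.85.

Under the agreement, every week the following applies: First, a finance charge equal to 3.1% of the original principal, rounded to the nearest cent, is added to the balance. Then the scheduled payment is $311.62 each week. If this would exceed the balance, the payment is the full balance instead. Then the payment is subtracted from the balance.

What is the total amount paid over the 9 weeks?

$2,655.00

Week 1: opening $2,075.85; interest $64.35 → $2,140.20; payment $311.62; balance $1,828.58
Week 2: opening $1,828.58; interest $64.35 → $1,892.93; payment $311.62; balance $1,581.31
Week 3: opening $1,581.31; interest $64.35 → $1,645.66; payment $311.62; balance $1,334.04
Week 4: opening $1,334.04; interest $64.35 → $1,398.39; payment $311.62; balance $1,086.77
Week 5: opening $1,086.77; interest $64.35 → $1,151.12; payment $311.62; balance $839.50
Week 6: opening $839.50; interest $64.35 → $903.85; payment $311.62; balance $592.23
Week 7: opening $592.23; interest $64.35 → $656.58; payment $311.62; balance $344.96
Week 8: opening $344.96; interest $64.35 → $409.31; payment $311.62; balance $97.69
Week 9: opening $97.69; interest $64.35 → $162.04; payment $162.04; balance $0.00
Total paid: $2,655.00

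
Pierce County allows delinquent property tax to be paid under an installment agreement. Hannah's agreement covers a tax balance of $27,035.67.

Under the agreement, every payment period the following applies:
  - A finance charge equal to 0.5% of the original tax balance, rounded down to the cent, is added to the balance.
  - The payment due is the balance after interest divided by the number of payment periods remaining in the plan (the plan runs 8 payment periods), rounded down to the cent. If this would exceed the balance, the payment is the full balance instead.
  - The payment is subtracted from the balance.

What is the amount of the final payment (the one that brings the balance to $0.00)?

Payment period 1: opening $27,035.67; interest $135.17 → $27,170.84; payment $3,396.35; balance $23,774.49
Payment period 2: opening $23,774.49; interest $135.17 → $23,909.66; payment $3,415.66; balance $20,494.00
Payment period 3: opening $20,494.00; interest $135.17 → $20,629.17; payment $3,438.19; balance $17,190.98
Payment period 4: opening $17,190.98; interest $135.17 → $17,326.15; payment $3,465.23; balance $13,860.92
Payment period 5: opening $13,860.92; interest $135.17 → $13,996.09; payment $3,499.02; balance $10,497.07
Payment period 6: opening $10,497.07; interest $135.17 → $10,632.24; payment $3,544.08; balance $7,088.16
Payment period 7: opening $7,088.16; interest $135.17 → $7,223.33; payment $3,611.66; balance $3,611.67
Payment period 8: opening $3,611.67; interest $135.17 → $3,746.84; payment $3,746.84; balance $0.00

$3,746.84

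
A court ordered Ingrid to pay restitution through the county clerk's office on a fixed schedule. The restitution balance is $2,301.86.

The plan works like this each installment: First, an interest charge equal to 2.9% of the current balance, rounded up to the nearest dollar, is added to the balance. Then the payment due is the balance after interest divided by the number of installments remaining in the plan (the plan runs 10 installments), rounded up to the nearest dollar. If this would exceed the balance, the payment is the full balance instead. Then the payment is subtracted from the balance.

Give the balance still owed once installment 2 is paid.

$1,949.86

Installment 1: $2,301.86 +$67.00 interest = $2,368.86; pay $237.00 → $2,131.86
Installment 2: $2,131.86 +$62.00 interest = $2,193.86; pay $244.00 → $1,949.86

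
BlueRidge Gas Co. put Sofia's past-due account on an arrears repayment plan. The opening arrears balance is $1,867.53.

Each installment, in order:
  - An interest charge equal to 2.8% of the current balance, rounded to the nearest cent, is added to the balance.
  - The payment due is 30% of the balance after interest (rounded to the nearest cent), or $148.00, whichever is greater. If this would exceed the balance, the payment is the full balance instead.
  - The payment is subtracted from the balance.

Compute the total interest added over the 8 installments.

Installment 1: opening $1,867.53; interest $52.29 → $1,919.82; payment $575.95; balance $1,343.87
Installment 2: opening $1,343.87; interest $37.63 → $1,381.50; payment $414.45; balance $967.05
Installment 3: opening $967.05; interest $27.08 → $994.13; payment $298.24; balance $695.89
Installment 4: opening $695.89; interest $19.48 → $715.37; payment $214.61; balance $500.76
Installment 5: opening $500.76; interest $14.02 → $514.78; payment $154.43; balance $360.35
Installment 6: opening $360.35; interest $10.09 → $370.44; payment $148.00; balance $222.44
Installment 7: opening $222.44; interest $6.23 → $228.67; payment $148.00; balance $80.67
Installment 8: opening $80.67; interest $2.26 → $82.93; payment $82.93; balance $0.00
Total interest: $52.29 + $37.63 + $27.08 + $19.48 + $14.02 + $10.09 + $6.23 + $2.26 = $169.08

$169.08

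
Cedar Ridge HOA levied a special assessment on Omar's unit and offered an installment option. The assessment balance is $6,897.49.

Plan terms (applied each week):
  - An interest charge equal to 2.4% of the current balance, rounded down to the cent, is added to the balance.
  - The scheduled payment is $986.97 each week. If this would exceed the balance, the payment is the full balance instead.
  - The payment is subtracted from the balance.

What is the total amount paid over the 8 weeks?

Week 1: opening $6,897.49; interest $165.53 → $7,063.02; payment $986.97; balance $6,076.05
Week 2: opening $6,076.05; interest $145.82 → $6,221.87; payment $986.97; balance $5,234.90
Week 3: opening $5,234.90; interest $125.63 → $5,360.53; payment $986.97; balance $4,373.56
Week 4: opening $4,373.56; interest $104.96 → $4,478.52; payment $986.97; balance $3,491.55
Week 5: opening $3,491.55; interest $83.79 → $3,575.34; payment $986.97; balance $2,588.37
Week 6: opening $2,588.37; interest $62.12 → $2,650.49; payment $986.97; balance $1,663.52
Week 7: opening $1,663.52; interest $39.92 → $1,703.44; payment $986.97; balance $716.47
Week 8: opening $716.47; interest $17.19 → $733.66; payment $733.66; balance $0.00
Total paid: $7,642.45

$7,642.45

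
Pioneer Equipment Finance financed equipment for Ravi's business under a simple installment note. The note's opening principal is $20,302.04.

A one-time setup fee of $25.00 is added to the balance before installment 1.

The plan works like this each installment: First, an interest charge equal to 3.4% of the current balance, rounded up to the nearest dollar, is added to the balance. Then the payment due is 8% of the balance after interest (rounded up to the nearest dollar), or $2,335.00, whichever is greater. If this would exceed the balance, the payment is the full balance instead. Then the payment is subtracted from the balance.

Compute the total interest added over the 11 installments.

Installment 1: opening $20,327.04; interest $692.00 → $21,019.04; payment $2,335.00; balance $18,684.04
Installment 2: opening $18,684.04; interest $636.00 → $19,320.04; payment $2,335.00; balance $16,985.04
Installment 3: opening $16,985.04; interest $578.00 → $17,563.04; payment $2,335.00; balance $15,228.04
Installment 4: opening $15,228.04; interest $518.00 → $15,746.04; payment $2,335.00; balance $13,411.04
Installment 5: opening $13,411.04; interest $456.00 → $13,867.04; payment $2,335.00; balance $11,532.04
Installment 6: opening $11,532.04; interest $393.00 → $11,925.04; payment $2,335.00; balance $9,590.04
Installment 7: opening $9,590.04; interest $327.00 → $9,917.04; payment $2,335.00; balance $7,582.04
Installment 8: opening $7,582.04; interest $258.00 → $7,840.04; payment $2,335.00; balance $5,505.04
Installment 9: opening $5,505.04; interest $188.00 → $5,693.04; payment $2,335.00; balance $3,358.04
Installment 10: opening $3,358.04; interest $115.00 → $3,473.04; payment $2,335.00; balance $1,138.04
Installment 11: opening $1,138.04; interest $39.00 → $1,177.04; payment $1,177.04; balance $0.00
Total interest: $692.00 + $636.00 + $578.00 + $518.00 + $456.00 + $393.00 + $327.00 + $258.00 + $188.00 + $115.00 + $39.00 = $4,200.00

$4,200.00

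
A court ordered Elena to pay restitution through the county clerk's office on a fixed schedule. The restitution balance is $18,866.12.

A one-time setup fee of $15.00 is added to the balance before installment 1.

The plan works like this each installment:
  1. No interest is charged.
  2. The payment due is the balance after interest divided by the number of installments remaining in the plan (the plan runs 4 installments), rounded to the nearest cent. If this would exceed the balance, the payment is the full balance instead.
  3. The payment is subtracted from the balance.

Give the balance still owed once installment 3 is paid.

$4,720.28

Installment 1: opening $18,881.12; payment $4,720.28; balance $14,160.84
Installment 2: opening $14,160.84; payment $4,720.28; balance $9,440.56
Installment 3: opening $9,440.56; payment $4,720.28; balance $4,720.28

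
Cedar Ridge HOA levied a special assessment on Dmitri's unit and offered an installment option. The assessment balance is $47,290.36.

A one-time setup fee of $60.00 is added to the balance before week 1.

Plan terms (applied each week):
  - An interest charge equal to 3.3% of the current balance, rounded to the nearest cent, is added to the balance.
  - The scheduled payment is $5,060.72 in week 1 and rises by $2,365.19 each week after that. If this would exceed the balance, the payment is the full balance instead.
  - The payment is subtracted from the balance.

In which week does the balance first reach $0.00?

Week 1: $47,350.36 +$1,562.56 interest = $48,912.92; pay $5,060.72 → $43,852.20
Week 2: $43,852.20 +$1,447.12 interest = $45,299.32; pay $7,425.91 → $37,873.41
Week 3: $37,873.41 +$1,249.82 interest = $39,123.23; pay $9,791.10 → $29,332.13
Week 4: $29,332.13 +$967.96 interest = $30,300.09; pay $12,156.29 → $18,143.80
Week 5: $18,143.80 +$598.75 interest = $18,742.55; pay $14,521.48 → $4,221.07
Week 6: $4,221.07 +$139.30 interest = $4,360.37; pay $4,360.37 → $0.00
Balance reaches $0.00 in week 6.

6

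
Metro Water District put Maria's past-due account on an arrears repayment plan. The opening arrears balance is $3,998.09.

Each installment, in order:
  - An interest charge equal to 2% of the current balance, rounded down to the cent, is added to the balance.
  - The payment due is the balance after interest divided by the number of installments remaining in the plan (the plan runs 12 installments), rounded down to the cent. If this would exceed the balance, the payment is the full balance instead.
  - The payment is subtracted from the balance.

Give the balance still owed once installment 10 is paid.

$812.28

Installment 1: $3,998.09 +$79.96 interest = $4,078.05; pay $339.83 → $3,738.22
Installment 2: $3,738.22 +$74.76 interest = $3,812.98; pay $346.63 → $3,466.35
Installment 3: $3,466.35 +$69.32 interest = $3,535.67; pay $353.56 → $3,182.11
Installment 4: $3,182.11 +$63.64 interest = $3,245.75; pay $360.63 → $2,885.12
Installment 5: $2,885.12 +$57.70 interest = $2,942.82; pay $367.85 → $2,574.97
Installment 6: $2,574.97 +$51.49 interest = $2,626.46; pay $375.20 → $2,251.26
Installment 7: $2,251.26 +$45.02 interest = $2,296.28; pay $382.71 → $1,913.57
Installment 8: $1,913.57 +$38.27 interest = $1,951.84; pay $390.36 → $1,561.48
Installment 9: $1,561.48 +$31.22 interest = $1,592.70; pay $398.17 → $1,194.53
Installment 10: $1,194.53 +$23.89 interest = $1,218.42; pay $406.14 → $812.28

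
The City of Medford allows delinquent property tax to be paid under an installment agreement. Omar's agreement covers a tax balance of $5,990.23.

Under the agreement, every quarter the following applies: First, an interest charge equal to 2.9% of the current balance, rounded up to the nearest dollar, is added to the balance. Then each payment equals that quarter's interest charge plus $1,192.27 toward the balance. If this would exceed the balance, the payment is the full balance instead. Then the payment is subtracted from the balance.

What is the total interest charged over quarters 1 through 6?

Quarter 1: $5,990.23 +$174.00 interest = $6,164.23; pay $1,366.27 → $4,797.96
Quarter 2: $4,797.96 +$140.00 interest = $4,937.96; pay $1,332.27 → $3,605.69
Quarter 3: $3,605.69 +$105.00 interest = $3,710.69; pay $1,297.27 → $2,413.42
Quarter 4: $2,413.42 +$70.00 interest = $2,483.42; pay $1,262.27 → $1,221.15
Quarter 5: $1,221.15 +$36.00 interest = $1,257.15; pay $1,228.27 → $28.88
Quarter 6: $28.88 +$1.00 interest = $29.88; pay $29.88 → $0.00
Total interest: $174.00 + $140.00 + $105.00 + $70.00 + $36.00 + $1.00 = $526.00

$526.00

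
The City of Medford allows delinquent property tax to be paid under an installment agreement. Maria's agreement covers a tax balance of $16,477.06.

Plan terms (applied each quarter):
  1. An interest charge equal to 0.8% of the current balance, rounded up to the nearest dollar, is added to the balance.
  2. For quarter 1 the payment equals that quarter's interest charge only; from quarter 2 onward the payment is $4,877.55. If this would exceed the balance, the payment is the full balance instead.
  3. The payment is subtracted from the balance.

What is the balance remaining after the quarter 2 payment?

Quarter 1: $16,477.06 +$132.00 interest = $16,609.06; pay $132.00 → $16,477.06
Quarter 2: $16,477.06 +$132.00 interest = $16,609.06; pay $4,877.55 → $11,731.51

$11,731.51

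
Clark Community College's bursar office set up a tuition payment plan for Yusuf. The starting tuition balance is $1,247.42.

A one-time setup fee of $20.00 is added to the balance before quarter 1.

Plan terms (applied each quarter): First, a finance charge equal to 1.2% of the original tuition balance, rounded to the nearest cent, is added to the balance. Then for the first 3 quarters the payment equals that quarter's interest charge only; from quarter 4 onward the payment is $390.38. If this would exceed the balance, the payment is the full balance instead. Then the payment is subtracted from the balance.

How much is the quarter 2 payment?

Quarter 1: opening $1,267.42; interest $14.97 → $1,282.39; payment $14.97; balance $1,267.42
Quarter 2: opening $1,267.42; interest $14.97 → $1,282.39; payment $14.97; balance $1,267.42

$14.97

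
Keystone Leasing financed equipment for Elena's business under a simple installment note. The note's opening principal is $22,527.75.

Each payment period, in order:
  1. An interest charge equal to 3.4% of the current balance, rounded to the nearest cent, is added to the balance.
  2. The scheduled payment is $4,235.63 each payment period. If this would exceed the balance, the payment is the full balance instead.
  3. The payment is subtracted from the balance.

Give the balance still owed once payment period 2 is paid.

Payment period 1: opening $22,527.75; interest $765.94 → $23,293.69; payment $4,235.63; balance $19,058.06
Payment period 2: opening $19,058.06; interest $647.97 → $19,706.03; payment $4,235.63; balance $15,470.40

$15,470.40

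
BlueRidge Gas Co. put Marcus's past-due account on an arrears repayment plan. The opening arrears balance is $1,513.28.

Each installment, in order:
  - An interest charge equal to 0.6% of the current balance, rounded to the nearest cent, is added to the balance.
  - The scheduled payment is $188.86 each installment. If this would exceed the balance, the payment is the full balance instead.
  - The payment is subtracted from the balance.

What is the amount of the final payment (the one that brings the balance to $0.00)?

# | Opening | Interest | Payment | End bal
1 | $1,513.28 | $9.08 | $188.86 | $1,333.50
2 | $1,333.50 | $8.00 | $188.86 | $1,152.64
3 | $1,152.64 | $6.92 | $188.86 | $970.70
4 | $970.70 | $5.82 | $188.86 | $787.66
5 | $787.66 | $4.73 | $188.86 | $603.53
6 | $603.53 | $3.62 | $188.86 | $418.29
7 | $418.29 | $2.51 | $188.86 | $231.94
8 | $231.94 | $1.39 | $188.86 | $44.47
9 | $44.47 | $0.27 | $44.74 | $0.00

$44.74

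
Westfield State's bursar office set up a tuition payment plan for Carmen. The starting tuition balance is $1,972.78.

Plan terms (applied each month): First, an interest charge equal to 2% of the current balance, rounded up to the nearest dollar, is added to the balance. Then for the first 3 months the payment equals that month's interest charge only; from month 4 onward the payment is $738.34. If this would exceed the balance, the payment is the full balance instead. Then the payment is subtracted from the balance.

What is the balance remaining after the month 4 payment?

$1,274.44

Month 1: $1,972.78 +$40.00 interest = $2,012.78; pay $40.00 → $1,972.78
Month 2: $1,972.78 +$40.00 interest = $2,012.78; pay $40.00 → $1,972.78
Month 3: $1,972.78 +$40.00 interest = $2,012.78; pay $40.00 → $1,972.78
Month 4: $1,972.78 +$40.00 interest = $2,012.78; pay $738.34 → $1,274.44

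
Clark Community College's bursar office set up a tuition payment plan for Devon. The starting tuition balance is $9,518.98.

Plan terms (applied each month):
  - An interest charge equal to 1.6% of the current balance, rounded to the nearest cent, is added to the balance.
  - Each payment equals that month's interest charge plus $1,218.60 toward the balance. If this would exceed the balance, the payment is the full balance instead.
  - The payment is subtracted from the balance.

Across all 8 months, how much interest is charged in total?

# | Opening | Interest | Payment | End bal
1 | $9,518.98 | $152.30 | $1,370.90 | $8,300.38
2 | $8,300.38 | $132.81 | $1,351.41 | $7,081.78
3 | $7,081.78 | $113.31 | $1,331.91 | $5,863.18
4 | $5,863.18 | $93.81 | $1,312.41 | $4,644.58
5 | $4,644.58 | $74.31 | $1,292.91 | $3,425.98
6 | $3,425.98 | $54.82 | $1,273.42 | $2,207.38
7 | $2,207.38 | $35.32 | $1,253.92 | $988.78
8 | $988.78 | $15.82 | $1,004.60 | $0.00
Total interest: $152.30 + $132.81 + $113.31 + $93.81 + $74.31 + $54.82 + $35.32 + $15.82 = $672.50

$672.50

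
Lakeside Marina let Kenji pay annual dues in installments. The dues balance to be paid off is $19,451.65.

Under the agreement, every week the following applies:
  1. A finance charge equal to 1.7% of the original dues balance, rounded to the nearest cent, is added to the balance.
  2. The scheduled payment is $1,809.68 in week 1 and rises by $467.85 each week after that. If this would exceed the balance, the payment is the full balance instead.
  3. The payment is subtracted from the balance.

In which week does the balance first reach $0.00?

Week 1: opening $19,451.65; interest $330.68 → $19,782.33; payment $1,809.68; balance $17,972.65
Week 2: opening $17,972.65; interest $330.68 → $18,303.33; payment $2,277.53; balance $16,025.80
Week 3: opening $16,025.80; interest $330.68 → $16,356.48; payment $2,745.38; balance $13,611.10
Week 4: opening $13,611.10; interest $330.68 → $13,941.78; payment $3,213.23; balance $10,728.55
Week 5: opening $10,728.55; interest $330.68 → $11,059.23; payment $3,681.08; balance $7,378.15
Week 6: opening $7,378.15; interest $330.68 → $7,708.83; payment $4,148.93; balance $3,559.90
Week 7: opening $3,559.90; interest $330.68 → $3,890.58; payment $3,890.58; balance $0.00
Balance reaches $0.00 in week 7.

7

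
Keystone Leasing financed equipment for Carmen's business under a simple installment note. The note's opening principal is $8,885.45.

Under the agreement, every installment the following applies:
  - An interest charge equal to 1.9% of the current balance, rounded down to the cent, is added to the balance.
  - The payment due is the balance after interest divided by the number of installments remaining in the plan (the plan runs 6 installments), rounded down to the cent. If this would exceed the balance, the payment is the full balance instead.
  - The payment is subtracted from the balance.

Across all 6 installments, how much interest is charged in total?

Installment 1: $8,885.45 +$168.82 interest = $9,054.27; pay $1,509.04 → $7,545.23
Installment 2: $7,545.23 +$143.35 interest = $7,688.58; pay $1,537.71 → $6,150.87
Installment 3: $6,150.87 +$116.86 interest = $6,267.73; pay $1,566.93 → $4,700.80
Installment 4: $4,700.80 +$89.31 interest = $4,790.11; pay $1,596.70 → $3,193.41
Installment 5: $3,193.41 +$60.67 interest = $3,254.08; pay $1,627.04 → $1,627.04
Installment 6: $1,627.04 +$30.91 interest = $1,657.95; pay $1,657.95 → $0.00
Total interest: $168.82 + $143.35 + $116.86 + $89.31 + $60.67 + $30.91 = $609.92

$609.92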